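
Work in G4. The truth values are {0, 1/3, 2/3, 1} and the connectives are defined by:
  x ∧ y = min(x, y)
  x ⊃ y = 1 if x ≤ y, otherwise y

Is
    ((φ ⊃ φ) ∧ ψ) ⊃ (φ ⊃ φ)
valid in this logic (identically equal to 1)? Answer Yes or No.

φ = 0, ψ = 0 ↦ 1
φ = 0, ψ = 1/3 ↦ 1
φ = 0, ψ = 2/3 ↦ 1
φ = 0, ψ = 1 ↦ 1
φ = 1/3, ψ = 0 ↦ 1
φ = 1/3, ψ = 1/3 ↦ 1
φ = 1/3, ψ = 2/3 ↦ 1
φ = 1/3, ψ = 1 ↦ 1
φ = 2/3, ψ = 0 ↦ 1
φ = 2/3, ψ = 1/3 ↦ 1
φ = 2/3, ψ = 2/3 ↦ 1
φ = 2/3, ψ = 1 ↦ 1
φ = 1, ψ = 0 ↦ 1
φ = 1, ψ = 1/3 ↦ 1
φ = 1, ψ = 2/3 ↦ 1
φ = 1, ψ = 1 ↦ 1
Every assignment gives a value ≥ 1.

Yes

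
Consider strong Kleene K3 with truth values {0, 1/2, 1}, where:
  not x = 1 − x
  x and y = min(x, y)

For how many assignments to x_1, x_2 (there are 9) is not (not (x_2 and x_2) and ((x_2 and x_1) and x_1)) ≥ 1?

7

x_1 = 0, x_2 = 0 ↦ 1  ≥
x_1 = 0, x_2 = 1/2 ↦ 1  ≥
x_1 = 0, x_2 = 1 ↦ 1  ≥
x_1 = 1/2, x_2 = 0 ↦ 1  ≥
x_1 = 1/2, x_2 = 1/2 ↦ 1/2  <
x_1 = 1/2, x_2 = 1 ↦ 1  ≥
x_1 = 1, x_2 = 0 ↦ 1  ≥
x_1 = 1, x_2 = 1/2 ↦ 1/2  <
x_1 = 1, x_2 = 1 ↦ 1  ≥
So 7 of the 9 assignments meet the threshold.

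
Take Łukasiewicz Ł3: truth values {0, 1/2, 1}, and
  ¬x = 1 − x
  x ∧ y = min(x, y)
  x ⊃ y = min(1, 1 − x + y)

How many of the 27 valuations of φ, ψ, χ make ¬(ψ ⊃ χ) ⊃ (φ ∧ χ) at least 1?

20

value 1: 20 assignments (counts)
value 1/2: 4 assignments
value 0: 3 assignments
So 20 of the 27 assignments meet the threshold.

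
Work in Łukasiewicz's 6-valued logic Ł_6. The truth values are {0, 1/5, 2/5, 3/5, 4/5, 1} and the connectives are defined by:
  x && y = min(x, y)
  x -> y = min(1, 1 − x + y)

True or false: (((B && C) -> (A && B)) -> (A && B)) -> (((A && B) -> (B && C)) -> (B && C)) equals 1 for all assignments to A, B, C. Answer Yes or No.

At A = 1/5, B = 4/5, C = 1, for instance:
B && C = 4/5 && 1 = 4/5
A && B = 1/5 && 4/5 = 1/5
(B && C) -> (A && B) = 4/5 -> 1/5 = 2/5
((B && C) -> (A && B)) -> (A && B) = 2/5 -> 1/5 = 4/5
(A && B) -> (B && C) = 1/5 -> 4/5 = 1
((A && B) -> (B && C)) -> (B && C) = 1 -> 4/5 = 4/5
(((B && C) -> (A && B)) -> (A && B)) -> (((A && B) -> (B && C)) -> (B && C)) = 4/5 -> 4/5 = 1
and checking the remaining 215 assignments likewise gives ≥ 1 in every case.

Yes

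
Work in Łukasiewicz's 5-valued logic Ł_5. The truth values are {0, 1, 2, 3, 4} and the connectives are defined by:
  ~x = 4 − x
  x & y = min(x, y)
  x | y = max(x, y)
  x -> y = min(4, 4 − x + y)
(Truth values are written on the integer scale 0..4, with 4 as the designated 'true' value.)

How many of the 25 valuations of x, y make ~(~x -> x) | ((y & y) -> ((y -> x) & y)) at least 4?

21

value 4: 21 assignments (counts)
value 3: 2 assignments
value 2: 2 assignments
So 21 of the 25 assignments meet the threshold.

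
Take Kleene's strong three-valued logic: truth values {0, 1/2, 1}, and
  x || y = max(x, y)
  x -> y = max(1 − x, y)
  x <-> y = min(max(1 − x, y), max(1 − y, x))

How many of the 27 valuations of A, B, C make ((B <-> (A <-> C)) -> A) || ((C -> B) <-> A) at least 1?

12

value 1: 12 assignments (counts)
value 1/2: 14 assignments
value 0: 1 assignment
So 12 of the 27 assignments meet the threshold.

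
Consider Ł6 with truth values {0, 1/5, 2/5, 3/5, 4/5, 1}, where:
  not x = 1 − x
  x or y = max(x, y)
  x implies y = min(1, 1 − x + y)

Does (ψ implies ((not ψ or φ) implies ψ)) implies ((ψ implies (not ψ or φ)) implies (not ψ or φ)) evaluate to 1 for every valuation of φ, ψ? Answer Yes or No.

No

Counterexample: take φ = 0, ψ = 1/5.
not ψ = not 1/5 = 4/5
not ψ or φ = 4/5 or 0 = 4/5
(not ψ or φ) implies ψ = 4/5 implies 1/5 = 2/5
ψ implies ((not ψ or φ) implies ψ) = 1/5 implies 2/5 = 1
not ψ = not 1/5 = 4/5
not ψ or φ = 4/5 or 0 = 4/5
ψ implies (not ψ or φ) = 1/5 implies 4/5 = 1
not ψ = not 1/5 = 4/5
not ψ or φ = 4/5 or 0 = 4/5
(ψ implies (not ψ or φ)) implies (not ψ or φ) = 1 implies 4/5 = 4/5
(ψ implies ((not ψ or φ) implies ψ)) implies ((ψ implies (not ψ or φ)) implies (not ψ or φ)) = 1 implies 4/5 = 4/5
This gives 4/5 ≠ 1.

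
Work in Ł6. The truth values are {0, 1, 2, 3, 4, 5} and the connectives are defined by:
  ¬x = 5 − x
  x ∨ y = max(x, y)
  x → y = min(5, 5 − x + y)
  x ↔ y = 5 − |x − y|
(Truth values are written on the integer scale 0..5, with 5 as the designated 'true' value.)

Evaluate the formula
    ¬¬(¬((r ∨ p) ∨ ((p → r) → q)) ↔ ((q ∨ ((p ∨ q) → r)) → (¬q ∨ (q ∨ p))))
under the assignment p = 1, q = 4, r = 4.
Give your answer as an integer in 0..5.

r ∨ p = 4 ∨ 1 = 4
p → r = 1 → 4 = 5
(p → r) → q = 5 → 4 = 4
(r ∨ p) ∨ ((p → r) → q) = 4 ∨ 4 = 4
¬((r ∨ p) ∨ ((p → r) → q)) = ¬4 = 1
p ∨ q = 1 ∨ 4 = 4
(p ∨ q) → r = 4 → 4 = 5
q ∨ ((p ∨ q) → r) = 4 ∨ 5 = 5
¬q = ¬4 = 1
q ∨ p = 4 ∨ 1 = 4
¬q ∨ (q ∨ p) = 1 ∨ 4 = 4
(q ∨ ((p ∨ q) → r)) → (¬q ∨ (q ∨ p)) = 5 → 4 = 4
¬((r ∨ p) ∨ ((p → r) → q)) ↔ ((q ∨ ((p ∨ q) → r)) → (¬q ∨ (q ∨ p))) = 1 ↔ 4 = 2
¬(¬((r ∨ p) ∨ ((p → r) → q)) ↔ ((q ∨ ((p ∨ q) → r)) → (¬q ∨ (q ∨ p)))) = ¬2 = 3
¬¬(¬((r ∨ p) ∨ ((p → r) → q)) ↔ ((q ∨ ((p ∨ q) → r)) → (¬q ∨ (q ∨ p)))) = ¬3 = 2

2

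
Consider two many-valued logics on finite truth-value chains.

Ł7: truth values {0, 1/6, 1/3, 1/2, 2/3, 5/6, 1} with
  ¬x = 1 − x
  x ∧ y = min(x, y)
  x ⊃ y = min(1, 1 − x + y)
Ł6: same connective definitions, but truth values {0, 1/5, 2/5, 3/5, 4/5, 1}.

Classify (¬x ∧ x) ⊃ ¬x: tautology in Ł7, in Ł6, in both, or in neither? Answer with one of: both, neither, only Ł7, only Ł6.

In Ł7: every assignment gives 1 — tautology.
In Ł6: every assignment gives 1 — tautology.

both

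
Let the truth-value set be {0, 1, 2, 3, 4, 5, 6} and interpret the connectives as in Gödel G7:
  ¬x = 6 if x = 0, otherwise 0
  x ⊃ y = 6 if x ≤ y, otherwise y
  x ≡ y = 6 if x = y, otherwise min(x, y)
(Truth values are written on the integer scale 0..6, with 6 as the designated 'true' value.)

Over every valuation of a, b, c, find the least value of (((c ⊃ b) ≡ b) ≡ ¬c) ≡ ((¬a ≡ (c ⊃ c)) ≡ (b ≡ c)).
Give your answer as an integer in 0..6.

0

Take a = 0, b = 0, c = 0:
c ⊃ b = 0 ⊃ 0 = 6
(c ⊃ b) ≡ b = 6 ≡ 0 = 0
¬c = ¬0 = 6
((c ⊃ b) ≡ b) ≡ ¬c = 0 ≡ 6 = 0
¬a = ¬0 = 6
c ⊃ c = 0 ⊃ 0 = 6
¬a ≡ (c ⊃ c) = 6 ≡ 6 = 6
b ≡ c = 0 ≡ 0 = 6
(¬a ≡ (c ⊃ c)) ≡ (b ≡ c) = 6 ≡ 6 = 6
(((c ⊃ b) ≡ b) ≡ ¬c) ≡ ((¬a ≡ (c ⊃ c)) ≡ (b ≡ c)) = 0 ≡ 6 = 0
No assignment yields a value below 0, so this is the minimum.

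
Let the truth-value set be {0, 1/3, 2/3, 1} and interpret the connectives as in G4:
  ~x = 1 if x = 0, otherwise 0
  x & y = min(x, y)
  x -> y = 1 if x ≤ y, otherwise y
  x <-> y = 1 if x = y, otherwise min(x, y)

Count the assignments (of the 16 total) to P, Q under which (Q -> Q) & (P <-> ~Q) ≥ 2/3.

5

P = 0, Q = 0 ↦ 0  <
P = 0, Q = 1/3 ↦ 1  ≥
P = 0, Q = 2/3 ↦ 1  ≥
P = 0, Q = 1 ↦ 1  ≥
P = 1/3, Q = 0 ↦ 1/3  <
P = 1/3, Q = 1/3 ↦ 0  <
P = 1/3, Q = 2/3 ↦ 0  <
P = 1/3, Q = 1 ↦ 0  <
P = 2/3, Q = 0 ↦ 2/3  ≥
P = 2/3, Q = 1/3 ↦ 0  <
P = 2/3, Q = 2/3 ↦ 0  <
P = 2/3, Q = 1 ↦ 0  <
P = 1, Q = 0 ↦ 1  ≥
P = 1, Q = 1/3 ↦ 0  <
P = 1, Q = 2/3 ↦ 0  <
P = 1, Q = 1 ↦ 0  <
So 5 of the 16 assignments meet the threshold.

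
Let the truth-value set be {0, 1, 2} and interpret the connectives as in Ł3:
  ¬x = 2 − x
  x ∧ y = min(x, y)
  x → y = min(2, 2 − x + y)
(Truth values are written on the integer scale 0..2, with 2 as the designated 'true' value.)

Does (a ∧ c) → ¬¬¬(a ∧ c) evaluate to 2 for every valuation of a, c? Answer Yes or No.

Counterexample: take a = 2, c = 2.
a ∧ c = 2 ∧ 2 = 2
a ∧ c = 2 ∧ 2 = 2
¬(a ∧ c) = ¬2 = 0
¬¬(a ∧ c) = ¬0 = 2
¬¬¬(a ∧ c) = ¬2 = 0
(a ∧ c) → ¬¬¬(a ∧ c) = 2 → 0 = 0
This gives 0 ≠ 2.

No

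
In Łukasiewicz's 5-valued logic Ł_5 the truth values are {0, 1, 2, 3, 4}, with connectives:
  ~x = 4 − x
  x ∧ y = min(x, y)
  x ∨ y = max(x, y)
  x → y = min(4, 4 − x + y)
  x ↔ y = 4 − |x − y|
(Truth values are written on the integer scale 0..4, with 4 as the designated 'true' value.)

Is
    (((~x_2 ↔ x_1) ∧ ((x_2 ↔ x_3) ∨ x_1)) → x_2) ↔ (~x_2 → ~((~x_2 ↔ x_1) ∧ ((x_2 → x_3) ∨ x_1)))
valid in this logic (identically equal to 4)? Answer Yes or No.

No

Counterexample: take x_1 = 1, x_2 = 1, x_3 = 4.
~x_2 = ~1 = 3
~x_2 ↔ x_1 = 3 ↔ 1 = 2
x_2 ↔ x_3 = 1 ↔ 4 = 1
(x_2 ↔ x_3) ∨ x_1 = 1 ∨ 1 = 1
(~x_2 ↔ x_1) ∧ ((x_2 ↔ x_3) ∨ x_1) = 2 ∧ 1 = 1
((~x_2 ↔ x_1) ∧ ((x_2 ↔ x_3) ∨ x_1)) → x_2 = 1 → 1 = 4
~x_2 = ~1 = 3
~x_2 = ~1 = 3
~x_2 ↔ x_1 = 3 ↔ 1 = 2
x_2 → x_3 = 1 → 4 = 4
(x_2 → x_3) ∨ x_1 = 4 ∨ 1 = 4
(~x_2 ↔ x_1) ∧ ((x_2 → x_3) ∨ x_1) = 2 ∧ 4 = 2
~((~x_2 ↔ x_1) ∧ ((x_2 → x_3) ∨ x_1)) = ~2 = 2
~x_2 → ~((~x_2 ↔ x_1) ∧ ((x_2 → x_3) ∨ x_1)) = 3 → 2 = 3
(((~x_2 ↔ x_1) ∧ ((x_2 ↔ x_3) ∨ x_1)) → x_2) ↔ (~x_2 → ~((~x_2 ↔ x_1) ∧ ((x_2 → x_3) ∨ x_1))) = 4 ↔ 3 = 3
This gives 3 ≠ 4.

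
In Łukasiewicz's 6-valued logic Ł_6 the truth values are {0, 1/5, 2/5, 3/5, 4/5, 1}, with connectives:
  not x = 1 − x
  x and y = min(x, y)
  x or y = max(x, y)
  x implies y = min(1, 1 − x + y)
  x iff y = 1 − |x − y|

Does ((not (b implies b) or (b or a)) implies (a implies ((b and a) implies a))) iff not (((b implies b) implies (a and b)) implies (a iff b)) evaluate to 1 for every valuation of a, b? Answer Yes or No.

No

Counterexample: take a = 0, b = 0.
b implies b = 0 implies 0 = 1
not (b implies b) = not 1 = 0
b or a = 0 or 0 = 0
not (b implies b) or (b or a) = 0 or 0 = 0
b and a = 0 and 0 = 0
(b and a) implies a = 0 implies 0 = 1
a implies ((b and a) implies a) = 0 implies 1 = 1
(not (b implies b) or (b or a)) implies (a implies ((b and a) implies a)) = 0 implies 1 = 1
b implies b = 0 implies 0 = 1
a and b = 0 and 0 = 0
(b implies b) implies (a and b) = 1 implies 0 = 0
a iff b = 0 iff 0 = 1
((b implies b) implies (a and b)) implies (a iff b) = 0 implies 1 = 1
not (((b implies b) implies (a and b)) implies (a iff b)) = not 1 = 0
((not (b implies b) or (b or a)) implies (a implies ((b and a) implies a))) iff not (((b implies b) implies (a and b)) implies (a iff b)) = 1 iff 0 = 0
This gives 0 ≠ 1.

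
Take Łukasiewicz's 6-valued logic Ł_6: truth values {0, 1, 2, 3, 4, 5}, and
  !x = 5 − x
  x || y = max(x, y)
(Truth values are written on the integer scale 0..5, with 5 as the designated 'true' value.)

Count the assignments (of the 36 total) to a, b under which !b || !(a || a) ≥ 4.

20

value 5: 11 assignments (counts)
value 4: 9 assignments (counts)
value 3: 7 assignments
value 2: 5 assignments
value 1: 3 assignments
value 0: 1 assignment
So 20 of the 36 assignments meet the threshold.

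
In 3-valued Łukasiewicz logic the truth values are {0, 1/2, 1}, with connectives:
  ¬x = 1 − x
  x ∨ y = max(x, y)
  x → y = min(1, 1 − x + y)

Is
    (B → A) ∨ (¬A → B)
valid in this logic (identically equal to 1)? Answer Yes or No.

No

Counterexample: take A = 0, B = 1/2.
B → A = 1/2 → 0 = 1/2
¬A = ¬0 = 1
¬A → B = 1 → 1/2 = 1/2
(B → A) ∨ (¬A → B) = 1/2 ∨ 1/2 = 1/2
This gives 1/2 ≠ 1.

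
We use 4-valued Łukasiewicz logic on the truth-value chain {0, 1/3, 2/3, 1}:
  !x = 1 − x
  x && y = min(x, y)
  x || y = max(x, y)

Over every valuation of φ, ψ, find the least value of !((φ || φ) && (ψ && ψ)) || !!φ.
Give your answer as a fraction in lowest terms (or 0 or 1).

Take φ = 1/3, ψ = 1/3:
φ || φ = 1/3 || 1/3 = 1/3
ψ && ψ = 1/3 && 1/3 = 1/3
(φ || φ) && (ψ && ψ) = 1/3 && 1/3 = 1/3
!((φ || φ) && (ψ && ψ)) = !1/3 = 2/3
!φ = !1/3 = 2/3
!!φ = !2/3 = 1/3
!((φ || φ) && (ψ && ψ)) || !!φ = 2/3 || 1/3 = 2/3
No assignment yields a value below 2/3, so this is the minimum.

2/3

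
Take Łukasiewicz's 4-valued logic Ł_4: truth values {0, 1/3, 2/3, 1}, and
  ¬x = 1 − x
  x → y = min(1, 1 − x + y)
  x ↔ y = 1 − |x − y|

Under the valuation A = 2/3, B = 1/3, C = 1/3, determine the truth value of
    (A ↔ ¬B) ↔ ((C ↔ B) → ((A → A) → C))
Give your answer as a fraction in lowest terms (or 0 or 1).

1/3

¬B = ¬1/3 = 2/3
A ↔ ¬B = 2/3 ↔ 2/3 = 1
C ↔ B = 1/3 ↔ 1/3 = 1
A → A = 2/3 → 2/3 = 1
(A → A) → C = 1 → 1/3 = 1/3
(C ↔ B) → ((A → A) → C) = 1 → 1/3 = 1/3
(A ↔ ¬B) ↔ ((C ↔ B) → ((A → A) → C)) = 1 ↔ 1/3 = 1/3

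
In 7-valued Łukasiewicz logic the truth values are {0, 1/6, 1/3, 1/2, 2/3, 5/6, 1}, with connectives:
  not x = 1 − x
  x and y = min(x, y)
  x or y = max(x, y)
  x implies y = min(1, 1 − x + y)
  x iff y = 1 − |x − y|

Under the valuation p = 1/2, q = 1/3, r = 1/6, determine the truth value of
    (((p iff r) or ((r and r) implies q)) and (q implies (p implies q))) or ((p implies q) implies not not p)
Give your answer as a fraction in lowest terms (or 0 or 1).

p iff r = 1/2 iff 1/6 = 2/3
r and r = 1/6 and 1/6 = 1/6
(r and r) implies q = 1/6 implies 1/3 = 1
(p iff r) or ((r and r) implies q) = 2/3 or 1 = 1
p implies q = 1/2 implies 1/3 = 5/6
q implies (p implies q) = 1/3 implies 5/6 = 1
((p iff r) or ((r and r) implies q)) and (q implies (p implies q)) = 1 and 1 = 1
p implies q = 1/2 implies 1/3 = 5/6
not p = not 1/2 = 1/2
not not p = not 1/2 = 1/2
(p implies q) implies not not p = 5/6 implies 1/2 = 2/3
(((p iff r) or ((r and r) implies q)) and (q implies (p implies q))) or ((p implies q) implies not not p) = 1 or 2/3 = 1

1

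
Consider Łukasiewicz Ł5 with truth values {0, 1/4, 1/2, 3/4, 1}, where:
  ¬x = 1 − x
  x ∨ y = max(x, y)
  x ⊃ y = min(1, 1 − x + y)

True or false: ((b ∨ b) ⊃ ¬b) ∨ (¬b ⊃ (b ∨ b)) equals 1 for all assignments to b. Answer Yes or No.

Yes

b = 0 ↦ 1
b = 1/4 ↦ 1
b = 1/2 ↦ 1
b = 3/4 ↦ 1
b = 1 ↦ 1
Every assignment gives a value ≥ 1.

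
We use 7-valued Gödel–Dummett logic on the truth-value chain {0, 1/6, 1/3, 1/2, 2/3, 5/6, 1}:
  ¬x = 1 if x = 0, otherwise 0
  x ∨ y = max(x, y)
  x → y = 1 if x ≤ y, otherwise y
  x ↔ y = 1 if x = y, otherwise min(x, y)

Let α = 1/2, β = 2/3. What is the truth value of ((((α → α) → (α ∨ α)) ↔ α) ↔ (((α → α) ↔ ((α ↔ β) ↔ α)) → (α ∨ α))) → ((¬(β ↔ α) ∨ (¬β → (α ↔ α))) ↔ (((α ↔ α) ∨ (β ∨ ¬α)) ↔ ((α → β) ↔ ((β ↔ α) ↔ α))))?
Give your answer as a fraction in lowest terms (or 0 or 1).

1

α → α = 1/2 → 1/2 = 1
α ∨ α = 1/2 ∨ 1/2 = 1/2
(α → α) → (α ∨ α) = 1 → 1/2 = 1/2
((α → α) → (α ∨ α)) ↔ α = 1/2 ↔ 1/2 = 1
α → α = 1/2 → 1/2 = 1
α ↔ β = 1/2 ↔ 2/3 = 1/2
(α ↔ β) ↔ α = 1/2 ↔ 1/2 = 1
(α → α) ↔ ((α ↔ β) ↔ α) = 1 ↔ 1 = 1
α ∨ α = 1/2 ∨ 1/2 = 1/2
((α → α) ↔ ((α ↔ β) ↔ α)) → (α ∨ α) = 1 → 1/2 = 1/2
(((α → α) → (α ∨ α)) ↔ α) ↔ (((α → α) ↔ ((α ↔ β) ↔ α)) → (α ∨ α)) = 1 ↔ 1/2 = 1/2
β ↔ α = 2/3 ↔ 1/2 = 1/2
¬(β ↔ α) = ¬1/2 = 0
¬β = ¬2/3 = 0
α ↔ α = 1/2 ↔ 1/2 = 1
¬β → (α ↔ α) = 0 → 1 = 1
¬(β ↔ α) ∨ (¬β → (α ↔ α)) = 0 ∨ 1 = 1
α ↔ α = 1/2 ↔ 1/2 = 1
¬α = ¬1/2 = 0
β ∨ ¬α = 2/3 ∨ 0 = 2/3
(α ↔ α) ∨ (β ∨ ¬α) = 1 ∨ 2/3 = 1
α → β = 1/2 → 2/3 = 1
β ↔ α = 2/3 ↔ 1/2 = 1/2
(β ↔ α) ↔ α = 1/2 ↔ 1/2 = 1
(α → β) ↔ ((β ↔ α) ↔ α) = 1 ↔ 1 = 1
((α ↔ α) ∨ (β ∨ ¬α)) ↔ ((α → β) ↔ ((β ↔ α) ↔ α)) = 1 ↔ 1 = 1
(¬(β ↔ α) ∨ (¬β → (α ↔ α))) ↔ (((α ↔ α) ∨ (β ∨ ¬α)) ↔ ((α → β) ↔ ((β ↔ α) ↔ α))) = 1 ↔ 1 = 1
((((α → α) → (α ∨ α)) ↔ α) ↔ (((α → α) ↔ ((α ↔ β) ↔ α)) → (α ∨ α))) → ((¬(β ↔ α) ∨ (¬β → (α ↔ α))) ↔ (((α ↔ α) ∨ (β ∨ ¬α)) ↔ ((α → β) ↔ ((β ↔ α) ↔ α)))) = 1/2 → 1 = 1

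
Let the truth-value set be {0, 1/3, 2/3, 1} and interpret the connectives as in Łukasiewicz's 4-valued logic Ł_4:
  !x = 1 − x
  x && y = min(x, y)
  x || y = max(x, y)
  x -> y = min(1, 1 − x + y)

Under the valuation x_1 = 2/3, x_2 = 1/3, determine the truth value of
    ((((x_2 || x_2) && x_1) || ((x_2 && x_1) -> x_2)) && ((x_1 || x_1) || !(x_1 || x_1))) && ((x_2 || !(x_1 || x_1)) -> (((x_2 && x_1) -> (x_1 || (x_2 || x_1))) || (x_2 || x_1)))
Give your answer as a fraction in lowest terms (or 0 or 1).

2/3

x_2 || x_2 = 1/3 || 1/3 = 1/3
(x_2 || x_2) && x_1 = 1/3 && 2/3 = 1/3
x_2 && x_1 = 1/3 && 2/3 = 1/3
(x_2 && x_1) -> x_2 = 1/3 -> 1/3 = 1
((x_2 || x_2) && x_1) || ((x_2 && x_1) -> x_2) = 1/3 || 1 = 1
x_1 || x_1 = 2/3 || 2/3 = 2/3
x_1 || x_1 = 2/3 || 2/3 = 2/3
!(x_1 || x_1) = !2/3 = 1/3
(x_1 || x_1) || !(x_1 || x_1) = 2/3 || 1/3 = 2/3
(((x_2 || x_2) && x_1) || ((x_2 && x_1) -> x_2)) && ((x_1 || x_1) || !(x_1 || x_1)) = 1 && 2/3 = 2/3
x_1 || x_1 = 2/3 || 2/3 = 2/3
!(x_1 || x_1) = !2/3 = 1/3
x_2 || !(x_1 || x_1) = 1/3 || 1/3 = 1/3
x_2 && x_1 = 1/3 && 2/3 = 1/3
x_2 || x_1 = 1/3 || 2/3 = 2/3
x_1 || (x_2 || x_1) = 2/3 || 2/3 = 2/3
(x_2 && x_1) -> (x_1 || (x_2 || x_1)) = 1/3 -> 2/3 = 1
x_2 || x_1 = 1/3 || 2/3 = 2/3
((x_2 && x_1) -> (x_1 || (x_2 || x_1))) || (x_2 || x_1) = 1 || 2/3 = 1
(x_2 || !(x_1 || x_1)) -> (((x_2 && x_1) -> (x_1 || (x_2 || x_1))) || (x_2 || x_1)) = 1/3 -> 1 = 1
((((x_2 || x_2) && x_1) || ((x_2 && x_1) -> x_2)) && ((x_1 || x_1) || !(x_1 || x_1))) && ((x_2 || !(x_1 || x_1)) -> (((x_2 && x_1) -> (x_1 || (x_2 || x_1))) || (x_2 || x_1))) = 2/3 && 1 = 2/3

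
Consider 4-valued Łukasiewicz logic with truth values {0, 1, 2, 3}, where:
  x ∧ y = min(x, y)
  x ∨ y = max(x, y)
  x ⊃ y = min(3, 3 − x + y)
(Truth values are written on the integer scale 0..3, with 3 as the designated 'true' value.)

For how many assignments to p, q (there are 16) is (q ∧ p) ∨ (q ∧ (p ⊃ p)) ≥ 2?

p = 0, q = 0 ↦ 0  <
p = 0, q = 1 ↦ 1  <
p = 0, q = 2 ↦ 2  ≥
p = 0, q = 3 ↦ 3  ≥
p = 1, q = 0 ↦ 0  <
p = 1, q = 1 ↦ 1  <
p = 1, q = 2 ↦ 2  ≥
p = 1, q = 3 ↦ 3  ≥
p = 2, q = 0 ↦ 0  <
p = 2, q = 1 ↦ 1  <
p = 2, q = 2 ↦ 2  ≥
p = 2, q = 3 ↦ 3  ≥
p = 3, q = 0 ↦ 0  <
p = 3, q = 1 ↦ 1  <
p = 3, q = 2 ↦ 2  ≥
p = 3, q = 3 ↦ 3  ≥
So 8 of the 16 assignments meet the threshold.

8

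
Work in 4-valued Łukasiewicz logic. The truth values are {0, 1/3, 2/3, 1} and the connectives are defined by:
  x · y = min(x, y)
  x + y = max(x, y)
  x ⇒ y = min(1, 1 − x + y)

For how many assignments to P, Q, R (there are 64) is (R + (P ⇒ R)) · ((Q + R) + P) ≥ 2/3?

44

value 1: 22 assignments (counts)
value 2/3: 22 assignments (counts)
value 1/3: 15 assignments
value 0: 5 assignments
So 44 of the 64 assignments meet the threshold.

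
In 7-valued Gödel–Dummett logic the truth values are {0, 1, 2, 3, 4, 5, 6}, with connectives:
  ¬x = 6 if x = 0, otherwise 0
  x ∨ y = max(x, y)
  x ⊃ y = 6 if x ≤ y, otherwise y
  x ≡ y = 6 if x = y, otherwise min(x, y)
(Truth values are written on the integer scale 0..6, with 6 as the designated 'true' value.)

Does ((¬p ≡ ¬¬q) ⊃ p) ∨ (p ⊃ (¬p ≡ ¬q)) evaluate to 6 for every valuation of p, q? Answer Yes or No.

Counterexample: take p = 1, q = 0.
¬p = ¬1 = 0
¬q = ¬0 = 6
¬¬q = ¬6 = 0
¬p ≡ ¬¬q = 0 ≡ 0 = 6
(¬p ≡ ¬¬q) ⊃ p = 6 ⊃ 1 = 1
¬p = ¬1 = 0
¬q = ¬0 = 6
¬p ≡ ¬q = 0 ≡ 6 = 0
p ⊃ (¬p ≡ ¬q) = 1 ⊃ 0 = 0
((¬p ≡ ¬¬q) ⊃ p) ∨ (p ⊃ (¬p ≡ ¬q)) = 1 ∨ 0 = 1
This gives 1 ≠ 6.

No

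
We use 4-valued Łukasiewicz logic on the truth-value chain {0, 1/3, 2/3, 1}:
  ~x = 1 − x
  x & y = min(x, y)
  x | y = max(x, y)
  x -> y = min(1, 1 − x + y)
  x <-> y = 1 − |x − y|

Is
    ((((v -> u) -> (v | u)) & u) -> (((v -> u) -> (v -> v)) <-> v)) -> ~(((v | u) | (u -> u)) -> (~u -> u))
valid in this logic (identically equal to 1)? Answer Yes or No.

No

Counterexample: take u = 1/3, v = 0.
v -> u = 0 -> 1/3 = 1
v | u = 0 | 1/3 = 1/3
(v -> u) -> (v | u) = 1 -> 1/3 = 1/3
((v -> u) -> (v | u)) & u = 1/3 & 1/3 = 1/3
v -> u = 0 -> 1/3 = 1
v -> v = 0 -> 0 = 1
(v -> u) -> (v -> v) = 1 -> 1 = 1
((v -> u) -> (v -> v)) <-> v = 1 <-> 0 = 0
(((v -> u) -> (v | u)) & u) -> (((v -> u) -> (v -> v)) <-> v) = 1/3 -> 0 = 2/3
v | u = 0 | 1/3 = 1/3
u -> u = 1/3 -> 1/3 = 1
(v | u) | (u -> u) = 1/3 | 1 = 1
~u = ~1/3 = 2/3
~u -> u = 2/3 -> 1/3 = 2/3
((v | u) | (u -> u)) -> (~u -> u) = 1 -> 2/3 = 2/3
~(((v | u) | (u -> u)) -> (~u -> u)) = ~2/3 = 1/3
((((v -> u) -> (v | u)) & u) -> (((v -> u) -> (v -> v)) <-> v)) -> ~(((v | u) | (u -> u)) -> (~u -> u)) = 2/3 -> 1/3 = 2/3
This gives 2/3 ≠ 1.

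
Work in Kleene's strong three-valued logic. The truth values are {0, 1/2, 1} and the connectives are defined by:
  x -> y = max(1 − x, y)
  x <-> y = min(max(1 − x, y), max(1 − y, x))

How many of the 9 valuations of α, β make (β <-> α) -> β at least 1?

4

α = 0, β = 0 ↦ 0  <
α = 0, β = 1/2 ↦ 1/2  <
α = 0, β = 1 ↦ 1  ≥
α = 1/2, β = 0 ↦ 1/2  <
α = 1/2, β = 1/2 ↦ 1/2  <
α = 1/2, β = 1 ↦ 1  ≥
α = 1, β = 0 ↦ 1  ≥
α = 1, β = 1/2 ↦ 1/2  <
α = 1, β = 1 ↦ 1  ≥
So 4 of the 9 assignments meet the threshold.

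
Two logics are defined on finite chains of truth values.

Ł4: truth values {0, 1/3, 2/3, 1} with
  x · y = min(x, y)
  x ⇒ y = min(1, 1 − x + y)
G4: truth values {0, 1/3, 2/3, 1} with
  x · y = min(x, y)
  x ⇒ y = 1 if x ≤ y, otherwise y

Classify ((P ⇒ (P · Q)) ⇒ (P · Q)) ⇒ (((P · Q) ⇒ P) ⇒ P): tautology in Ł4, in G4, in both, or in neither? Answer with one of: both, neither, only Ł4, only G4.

only Ł4

In Ł4: every assignment gives 1 — tautology.
In G4: at P = 1/3, Q = 0 the value is 1/3 — not a tautology.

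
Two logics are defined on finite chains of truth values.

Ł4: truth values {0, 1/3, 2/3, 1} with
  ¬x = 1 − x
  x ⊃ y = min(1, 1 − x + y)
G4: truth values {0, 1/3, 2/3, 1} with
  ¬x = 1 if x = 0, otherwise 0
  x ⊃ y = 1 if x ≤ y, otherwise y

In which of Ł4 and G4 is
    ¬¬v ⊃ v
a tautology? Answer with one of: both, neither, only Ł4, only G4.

In Ł4: every assignment gives 1 — tautology.
In G4: at v = 1/3 the value is 1/3 — not a tautology.

only Ł4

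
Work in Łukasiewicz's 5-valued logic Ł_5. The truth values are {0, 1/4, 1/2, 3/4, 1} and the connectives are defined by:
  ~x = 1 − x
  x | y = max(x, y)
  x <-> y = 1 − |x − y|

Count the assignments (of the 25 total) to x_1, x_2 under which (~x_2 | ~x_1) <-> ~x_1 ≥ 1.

15

value 1: 15 assignments (counts)
value 3/4: 4 assignments
value 1/2: 3 assignments
value 1/4: 2 assignments
value 0: 1 assignment
So 15 of the 25 assignments meet the threshold.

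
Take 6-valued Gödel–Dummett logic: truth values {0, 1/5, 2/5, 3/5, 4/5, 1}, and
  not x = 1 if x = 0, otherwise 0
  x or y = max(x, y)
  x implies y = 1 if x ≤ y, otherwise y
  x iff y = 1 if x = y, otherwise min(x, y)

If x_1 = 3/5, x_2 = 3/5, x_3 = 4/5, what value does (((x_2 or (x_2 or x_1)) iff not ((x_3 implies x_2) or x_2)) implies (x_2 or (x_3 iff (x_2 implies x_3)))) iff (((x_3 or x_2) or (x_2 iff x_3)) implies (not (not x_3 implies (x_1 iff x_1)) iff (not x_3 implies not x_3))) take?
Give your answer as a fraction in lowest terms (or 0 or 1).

0

x_2 or x_1 = 3/5 or 3/5 = 3/5
x_2 or (x_2 or x_1) = 3/5 or 3/5 = 3/5
x_3 implies x_2 = 4/5 implies 3/5 = 3/5
(x_3 implies x_2) or x_2 = 3/5 or 3/5 = 3/5
not ((x_3 implies x_2) or x_2) = not 3/5 = 0
(x_2 or (x_2 or x_1)) iff not ((x_3 implies x_2) or x_2) = 3/5 iff 0 = 0
x_2 implies x_3 = 3/5 implies 4/5 = 1
x_3 iff (x_2 implies x_3) = 4/5 iff 1 = 4/5
x_2 or (x_3 iff (x_2 implies x_3)) = 3/5 or 4/5 = 4/5
((x_2 or (x_2 or x_1)) iff not ((x_3 implies x_2) or x_2)) implies (x_2 or (x_3 iff (x_2 implies x_3))) = 0 implies 4/5 = 1
x_3 or x_2 = 4/5 or 3/5 = 4/5
x_2 iff x_3 = 3/5 iff 4/5 = 3/5
(x_3 or x_2) or (x_2 iff x_3) = 4/5 or 3/5 = 4/5
not x_3 = not 4/5 = 0
x_1 iff x_1 = 3/5 iff 3/5 = 1
not x_3 implies (x_1 iff x_1) = 0 implies 1 = 1
not (not x_3 implies (x_1 iff x_1)) = not 1 = 0
not x_3 = not 4/5 = 0
not x_3 = not 4/5 = 0
not x_3 implies not x_3 = 0 implies 0 = 1
not (not x_3 implies (x_1 iff x_1)) iff (not x_3 implies not x_3) = 0 iff 1 = 0
((x_3 or x_2) or (x_2 iff x_3)) implies (not (not x_3 implies (x_1 iff x_1)) iff (not x_3 implies not x_3)) = 4/5 implies 0 = 0
(((x_2 or (x_2 or x_1)) iff not ((x_3 implies x_2) or x_2)) implies (x_2 or (x_3 iff (x_2 implies x_3)))) iff (((x_3 or x_2) or (x_2 iff x_3)) implies (not (not x_3 implies (x_1 iff x_1)) iff (not x_3 implies not x_3))) = 1 iff 0 = 0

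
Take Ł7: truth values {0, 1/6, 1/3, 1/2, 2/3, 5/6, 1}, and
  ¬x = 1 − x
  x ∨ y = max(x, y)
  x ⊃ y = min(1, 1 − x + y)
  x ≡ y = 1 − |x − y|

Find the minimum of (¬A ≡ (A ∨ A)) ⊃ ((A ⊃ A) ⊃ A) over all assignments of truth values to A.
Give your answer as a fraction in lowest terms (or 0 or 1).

Take A = 1/2:
¬A = ¬1/2 = 1/2
A ∨ A = 1/2 ∨ 1/2 = 1/2
¬A ≡ (A ∨ A) = 1/2 ≡ 1/2 = 1
A ⊃ A = 1/2 ⊃ 1/2 = 1
(A ⊃ A) ⊃ A = 1 ⊃ 1/2 = 1/2
(¬A ≡ (A ∨ A)) ⊃ ((A ⊃ A) ⊃ A) = 1 ⊃ 1/2 = 1/2
No assignment yields a value below 1/2, so this is the minimum.

1/2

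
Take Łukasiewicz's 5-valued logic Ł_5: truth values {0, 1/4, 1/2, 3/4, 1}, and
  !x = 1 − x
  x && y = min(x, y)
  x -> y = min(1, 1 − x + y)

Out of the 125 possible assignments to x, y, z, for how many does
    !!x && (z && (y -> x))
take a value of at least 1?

5

value 1: 5 assignments (counts)
value 3/4: 15 assignments
value 1/2: 25 assignments
value 1/4: 35 assignments
value 0: 45 assignments
So 5 of the 125 assignments meet the threshold.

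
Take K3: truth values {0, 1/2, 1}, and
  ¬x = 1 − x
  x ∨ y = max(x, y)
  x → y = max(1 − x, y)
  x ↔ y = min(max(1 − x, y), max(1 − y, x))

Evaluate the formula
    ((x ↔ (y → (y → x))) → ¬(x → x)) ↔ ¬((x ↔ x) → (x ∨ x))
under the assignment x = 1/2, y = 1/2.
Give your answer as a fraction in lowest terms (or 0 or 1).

1/2

y → x = 1/2 → 1/2 = 1/2
y → (y → x) = 1/2 → 1/2 = 1/2
x ↔ (y → (y → x)) = 1/2 ↔ 1/2 = 1/2
x → x = 1/2 → 1/2 = 1/2
¬(x → x) = ¬1/2 = 1/2
(x ↔ (y → (y → x))) → ¬(x → x) = 1/2 → 1/2 = 1/2
x ↔ x = 1/2 ↔ 1/2 = 1/2
x ∨ x = 1/2 ∨ 1/2 = 1/2
(x ↔ x) → (x ∨ x) = 1/2 → 1/2 = 1/2
¬((x ↔ x) → (x ∨ x)) = ¬1/2 = 1/2
((x ↔ (y → (y → x))) → ¬(x → x)) ↔ ¬((x ↔ x) → (x ∨ x)) = 1/2 ↔ 1/2 = 1/2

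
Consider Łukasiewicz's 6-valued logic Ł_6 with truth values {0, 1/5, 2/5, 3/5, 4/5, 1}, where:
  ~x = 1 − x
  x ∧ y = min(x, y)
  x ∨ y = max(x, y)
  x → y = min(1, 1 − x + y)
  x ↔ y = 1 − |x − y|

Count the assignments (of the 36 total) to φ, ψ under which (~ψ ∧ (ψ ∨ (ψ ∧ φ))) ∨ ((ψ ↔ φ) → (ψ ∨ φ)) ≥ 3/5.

31

value 1: 23 assignments (counts)
value 4/5: 5 assignments (counts)
value 3/5: 3 assignments (counts)
value 2/5: 3 assignments
value 1/5: 1 assignment
value 0: 1 assignment
So 31 of the 36 assignments meet the threshold.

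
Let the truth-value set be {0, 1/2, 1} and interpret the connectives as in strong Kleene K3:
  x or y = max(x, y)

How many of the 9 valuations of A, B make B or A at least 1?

A = 0, B = 0 ↦ 0  <
A = 0, B = 1/2 ↦ 1/2  <
A = 0, B = 1 ↦ 1  ≥
A = 1/2, B = 0 ↦ 1/2  <
A = 1/2, B = 1/2 ↦ 1/2  <
A = 1/2, B = 1 ↦ 1  ≥
A = 1, B = 0 ↦ 1  ≥
A = 1, B = 1/2 ↦ 1  ≥
A = 1, B = 1 ↦ 1  ≥
So 5 of the 9 assignments meet the threshold.

5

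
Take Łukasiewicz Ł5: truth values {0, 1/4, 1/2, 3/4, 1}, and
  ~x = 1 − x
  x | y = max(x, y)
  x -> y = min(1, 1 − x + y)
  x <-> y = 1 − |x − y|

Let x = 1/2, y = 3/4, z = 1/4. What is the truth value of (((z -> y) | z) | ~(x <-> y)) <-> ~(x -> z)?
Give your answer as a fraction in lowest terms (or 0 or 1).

z -> y = 1/4 -> 3/4 = 1
(z -> y) | z = 1 | 1/4 = 1
x <-> y = 1/2 <-> 3/4 = 3/4
~(x <-> y) = ~3/4 = 1/4
((z -> y) | z) | ~(x <-> y) = 1 | 1/4 = 1
x -> z = 1/2 -> 1/4 = 3/4
~(x -> z) = ~3/4 = 1/4
(((z -> y) | z) | ~(x <-> y)) <-> ~(x -> z) = 1 <-> 1/4 = 1/4

1/4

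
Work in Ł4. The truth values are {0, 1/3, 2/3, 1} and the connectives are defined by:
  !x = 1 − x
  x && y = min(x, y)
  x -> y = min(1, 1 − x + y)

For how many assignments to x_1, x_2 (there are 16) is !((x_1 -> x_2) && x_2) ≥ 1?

4

x_1 = 0, x_2 = 0 ↦ 1  ≥
x_1 = 0, x_2 = 1/3 ↦ 2/3  <
x_1 = 0, x_2 = 2/3 ↦ 1/3  <
x_1 = 0, x_2 = 1 ↦ 0  <
x_1 = 1/3, x_2 = 0 ↦ 1  ≥
x_1 = 1/3, x_2 = 1/3 ↦ 2/3  <
x_1 = 1/3, x_2 = 2/3 ↦ 1/3  <
x_1 = 1/3, x_2 = 1 ↦ 0  <
x_1 = 2/3, x_2 = 0 ↦ 1  ≥
x_1 = 2/3, x_2 = 1/3 ↦ 2/3  <
x_1 = 2/3, x_2 = 2/3 ↦ 1/3  <
x_1 = 2/3, x_2 = 1 ↦ 0  <
x_1 = 1, x_2 = 0 ↦ 1  ≥
x_1 = 1, x_2 = 1/3 ↦ 2/3  <
x_1 = 1, x_2 = 2/3 ↦ 1/3  <
x_1 = 1, x_2 = 1 ↦ 0  <
So 4 of the 16 assignments meet the threshold.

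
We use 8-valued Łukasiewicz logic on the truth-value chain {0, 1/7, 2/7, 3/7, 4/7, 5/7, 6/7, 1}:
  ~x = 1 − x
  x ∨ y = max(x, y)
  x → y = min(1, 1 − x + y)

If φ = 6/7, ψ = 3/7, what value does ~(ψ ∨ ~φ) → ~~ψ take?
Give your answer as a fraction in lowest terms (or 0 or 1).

6/7

~φ = ~6/7 = 1/7
ψ ∨ ~φ = 3/7 ∨ 1/7 = 3/7
~(ψ ∨ ~φ) = ~3/7 = 4/7
~ψ = ~3/7 = 4/7
~~ψ = ~4/7 = 3/7
~(ψ ∨ ~φ) → ~~ψ = 4/7 → 3/7 = 6/7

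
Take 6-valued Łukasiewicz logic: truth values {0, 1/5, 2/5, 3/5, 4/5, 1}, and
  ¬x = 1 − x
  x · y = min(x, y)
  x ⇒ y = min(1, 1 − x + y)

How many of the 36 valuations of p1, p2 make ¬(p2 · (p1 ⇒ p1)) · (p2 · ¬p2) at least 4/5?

0

value 2/5: 12 assignments
value 1/5: 12 assignments
value 0: 12 assignments
So 0 of the 36 assignments meet the threshold.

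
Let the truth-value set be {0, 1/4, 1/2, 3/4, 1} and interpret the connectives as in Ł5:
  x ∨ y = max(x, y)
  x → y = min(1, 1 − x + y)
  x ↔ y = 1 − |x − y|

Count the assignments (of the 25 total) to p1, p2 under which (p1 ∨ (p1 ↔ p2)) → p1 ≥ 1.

13

value 1: 13 assignments (counts)
value 3/4: 5 assignments
value 1/2: 4 assignments
value 1/4: 2 assignments
value 0: 1 assignment
So 13 of the 25 assignments meet the threshold.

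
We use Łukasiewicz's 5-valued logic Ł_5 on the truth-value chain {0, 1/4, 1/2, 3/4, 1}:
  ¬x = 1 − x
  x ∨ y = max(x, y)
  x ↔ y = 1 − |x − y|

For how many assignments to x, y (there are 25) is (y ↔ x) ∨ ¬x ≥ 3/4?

value 1: 9 assignments (counts)
value 3/4: 9 assignments (counts)
value 1/2: 4 assignments
value 1/4: 2 assignments
value 0: 1 assignment
So 18 of the 25 assignments meet the threshold.

18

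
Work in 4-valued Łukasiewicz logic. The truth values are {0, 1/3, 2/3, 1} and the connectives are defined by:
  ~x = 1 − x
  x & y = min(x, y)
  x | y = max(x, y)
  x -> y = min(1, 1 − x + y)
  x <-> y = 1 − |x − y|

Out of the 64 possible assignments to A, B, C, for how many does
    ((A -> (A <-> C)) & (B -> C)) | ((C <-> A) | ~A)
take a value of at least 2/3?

value 1: 42 assignments (counts)
value 2/3: 12 assignments (counts)
value 1/3: 6 assignments
value 0: 4 assignments
So 54 of the 64 assignments meet the threshold.

54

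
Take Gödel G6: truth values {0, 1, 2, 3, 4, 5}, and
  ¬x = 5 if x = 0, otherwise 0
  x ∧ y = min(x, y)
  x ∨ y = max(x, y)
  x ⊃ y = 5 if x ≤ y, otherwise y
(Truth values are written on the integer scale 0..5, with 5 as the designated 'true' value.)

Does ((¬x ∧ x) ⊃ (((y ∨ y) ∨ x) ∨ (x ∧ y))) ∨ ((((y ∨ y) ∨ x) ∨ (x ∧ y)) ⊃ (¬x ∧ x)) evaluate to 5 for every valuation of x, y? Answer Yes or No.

Yes

At x = 3, y = 0, for instance:
¬x = ¬3 = 0
¬x ∧ x = 0 ∧ 3 = 0
y ∨ y = 0 ∨ 0 = 0
(y ∨ y) ∨ x = 0 ∨ 3 = 3
x ∧ y = 3 ∧ 0 = 0
((y ∨ y) ∨ x) ∨ (x ∧ y) = 3 ∨ 0 = 3
(¬x ∧ x) ⊃ (((y ∨ y) ∨ x) ∨ (x ∧ y)) = 0 ⊃ 3 = 5
(((y ∨ y) ∨ x) ∨ (x ∧ y)) ⊃ (¬x ∧ x) = 3 ⊃ 0 = 0
((¬x ∧ x) ⊃ (((y ∨ y) ∨ x) ∨ (x ∧ y))) ∨ ((((y ∨ y) ∨ x) ∨ (x ∧ y)) ⊃ (¬x ∧ x)) = 5 ∨ 0 = 5
and checking the remaining 35 assignments likewise gives ≥ 5 in every case.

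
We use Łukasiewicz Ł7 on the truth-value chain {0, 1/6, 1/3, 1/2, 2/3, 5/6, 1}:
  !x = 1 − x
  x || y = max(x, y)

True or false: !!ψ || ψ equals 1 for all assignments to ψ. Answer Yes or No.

Counterexample: take ψ = 0.
!ψ = !0 = 1
!!ψ = !1 = 0
!!ψ || ψ = 0 || 0 = 0
This gives 0 ≠ 1.

No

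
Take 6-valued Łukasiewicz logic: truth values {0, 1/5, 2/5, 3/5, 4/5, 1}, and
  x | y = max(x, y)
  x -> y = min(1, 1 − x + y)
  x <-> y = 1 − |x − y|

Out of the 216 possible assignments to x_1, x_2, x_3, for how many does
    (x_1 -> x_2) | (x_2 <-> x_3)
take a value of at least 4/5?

182

value 1: 141 assignments (counts)
value 4/5: 41 assignments (counts)
value 3/5: 20 assignments
value 2/5: 9 assignments
value 1/5: 4 assignments
value 0: 1 assignment
So 182 of the 216 assignments meet the threshold.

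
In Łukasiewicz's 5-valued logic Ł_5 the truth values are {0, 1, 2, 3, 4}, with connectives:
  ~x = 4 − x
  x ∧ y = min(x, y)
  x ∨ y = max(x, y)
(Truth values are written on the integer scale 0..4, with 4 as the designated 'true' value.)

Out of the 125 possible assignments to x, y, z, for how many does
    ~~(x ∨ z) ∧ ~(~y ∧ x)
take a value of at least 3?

44

value 4: 13 assignments (counts)
value 3: 31 assignments (counts)
value 2: 41 assignments
value 1: 30 assignments
value 0: 10 assignments
So 44 of the 125 assignments meet the threshold.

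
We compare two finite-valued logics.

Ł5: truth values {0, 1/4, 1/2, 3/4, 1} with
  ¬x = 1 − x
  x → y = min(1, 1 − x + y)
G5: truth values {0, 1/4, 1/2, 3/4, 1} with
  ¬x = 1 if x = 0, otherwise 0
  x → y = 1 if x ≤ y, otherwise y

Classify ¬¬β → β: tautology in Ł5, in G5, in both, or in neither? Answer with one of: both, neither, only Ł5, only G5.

In Ł5: every assignment gives 1 — tautology.
In G5: at β = 1/4 the value is 1/4 — not a tautology.

only Ł5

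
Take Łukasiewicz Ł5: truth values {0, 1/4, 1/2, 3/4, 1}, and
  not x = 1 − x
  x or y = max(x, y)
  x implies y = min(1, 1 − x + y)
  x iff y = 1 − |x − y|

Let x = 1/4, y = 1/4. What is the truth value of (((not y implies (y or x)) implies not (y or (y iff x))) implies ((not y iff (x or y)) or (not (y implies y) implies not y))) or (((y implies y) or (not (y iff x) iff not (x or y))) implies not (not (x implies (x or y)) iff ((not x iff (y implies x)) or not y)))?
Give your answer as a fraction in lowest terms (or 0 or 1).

1

not y = not 1/4 = 3/4
y or x = 1/4 or 1/4 = 1/4
not y implies (y or x) = 3/4 implies 1/4 = 1/2
y iff x = 1/4 iff 1/4 = 1
y or (y iff x) = 1/4 or 1 = 1
not (y or (y iff x)) = not 1 = 0
(not y implies (y or x)) implies not (y or (y iff x)) = 1/2 implies 0 = 1/2
not y = not 1/4 = 3/4
x or y = 1/4 or 1/4 = 1/4
not y iff (x or y) = 3/4 iff 1/4 = 1/2
y implies y = 1/4 implies 1/4 = 1
not (y implies y) = not 1 = 0
not y = not 1/4 = 3/4
not (y implies y) implies not y = 0 implies 3/4 = 1
(not y iff (x or y)) or (not (y implies y) implies not y) = 1/2 or 1 = 1
((not y implies (y or x)) implies not (y or (y iff x))) implies ((not y iff (x or y)) or (not (y implies y) implies not y)) = 1/2 implies 1 = 1
y implies y = 1/4 implies 1/4 = 1
y iff x = 1/4 iff 1/4 = 1
not (y iff x) = not 1 = 0
x or y = 1/4 or 1/4 = 1/4
not (x or y) = not 1/4 = 3/4
not (y iff x) iff not (x or y) = 0 iff 3/4 = 1/4
(y implies y) or (not (y iff x) iff not (x or y)) = 1 or 1/4 = 1
x or y = 1/4 or 1/4 = 1/4
x implies (x or y) = 1/4 implies 1/4 = 1
not (x implies (x or y)) = not 1 = 0
not x = not 1/4 = 3/4
y implies x = 1/4 implies 1/4 = 1
not x iff (y implies x) = 3/4 iff 1 = 3/4
not y = not 1/4 = 3/4
(not x iff (y implies x)) or not y = 3/4 or 3/4 = 3/4
not (x implies (x or y)) iff ((not x iff (y implies x)) or not y) = 0 iff 3/4 = 1/4
not (not (x implies (x or y)) iff ((not x iff (y implies x)) or not y)) = not 1/4 = 3/4
((y implies y) or (not (y iff x) iff not (x or y))) implies not (not (x implies (x or y)) iff ((not x iff (y implies x)) or not y)) = 1 implies 3/4 = 3/4
(((not y implies (y or x)) implies not (y or (y iff x))) implies ((not y iff (x or y)) or (not (y implies y) implies not y))) or (((y implies y) or (not (y iff x) iff not (x or y))) implies not (not (x implies (x or y)) iff ((not x iff (y implies x)) or not y))) = 1 or 3/4 = 1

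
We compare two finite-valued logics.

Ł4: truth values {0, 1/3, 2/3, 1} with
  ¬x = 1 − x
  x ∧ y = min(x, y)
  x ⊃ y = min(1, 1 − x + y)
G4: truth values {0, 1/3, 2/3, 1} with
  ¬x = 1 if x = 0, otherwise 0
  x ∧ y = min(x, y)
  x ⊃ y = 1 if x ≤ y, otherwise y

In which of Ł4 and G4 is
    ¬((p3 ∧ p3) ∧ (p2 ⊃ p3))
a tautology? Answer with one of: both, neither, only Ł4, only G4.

In Ł4: at p2 = 0, p3 = 1/3 the value is 2/3 — not a tautology.
In G4: at p2 = 0, p3 = 1/3 the value is 0 — not a tautology.

neither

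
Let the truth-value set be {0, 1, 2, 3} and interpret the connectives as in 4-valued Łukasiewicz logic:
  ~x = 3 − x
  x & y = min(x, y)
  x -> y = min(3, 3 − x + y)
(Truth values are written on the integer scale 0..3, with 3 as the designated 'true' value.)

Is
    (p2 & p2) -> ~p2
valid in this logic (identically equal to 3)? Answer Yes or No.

No

Counterexample: take p2 = 2.
p2 & p2 = 2 & 2 = 2
~p2 = ~2 = 1
(p2 & p2) -> ~p2 = 2 -> 1 = 2
This gives 2 ≠ 3.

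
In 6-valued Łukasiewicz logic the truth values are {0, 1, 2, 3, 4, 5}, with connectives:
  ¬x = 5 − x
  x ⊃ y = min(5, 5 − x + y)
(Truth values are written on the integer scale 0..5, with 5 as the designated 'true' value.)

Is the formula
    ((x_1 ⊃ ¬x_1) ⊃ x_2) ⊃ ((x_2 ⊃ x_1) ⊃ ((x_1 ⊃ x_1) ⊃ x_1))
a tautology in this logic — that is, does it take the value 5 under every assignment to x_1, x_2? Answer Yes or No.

Counterexample: take x_1 = 3, x_2 = 3.
¬x_1 = ¬3 = 2
x_1 ⊃ ¬x_1 = 3 ⊃ 2 = 4
(x_1 ⊃ ¬x_1) ⊃ x_2 = 4 ⊃ 3 = 4
x_2 ⊃ x_1 = 3 ⊃ 3 = 5
x_1 ⊃ x_1 = 3 ⊃ 3 = 5
(x_1 ⊃ x_1) ⊃ x_1 = 5 ⊃ 3 = 3
(x_2 ⊃ x_1) ⊃ ((x_1 ⊃ x_1) ⊃ x_1) = 5 ⊃ 3 = 3
((x_1 ⊃ ¬x_1) ⊃ x_2) ⊃ ((x_2 ⊃ x_1) ⊃ ((x_1 ⊃ x_1) ⊃ x_1)) = 4 ⊃ 3 = 4
This gives 4 ≠ 5.

No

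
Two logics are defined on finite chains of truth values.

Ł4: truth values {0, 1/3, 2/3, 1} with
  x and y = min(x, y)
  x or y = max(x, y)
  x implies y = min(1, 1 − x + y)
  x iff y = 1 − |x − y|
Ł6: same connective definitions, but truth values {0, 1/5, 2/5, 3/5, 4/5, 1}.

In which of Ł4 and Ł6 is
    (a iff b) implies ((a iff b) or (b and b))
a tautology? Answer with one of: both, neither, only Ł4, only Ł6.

both

In Ł4: every assignment gives 1 — tautology.
In Ł6: every assignment gives 1 — tautology.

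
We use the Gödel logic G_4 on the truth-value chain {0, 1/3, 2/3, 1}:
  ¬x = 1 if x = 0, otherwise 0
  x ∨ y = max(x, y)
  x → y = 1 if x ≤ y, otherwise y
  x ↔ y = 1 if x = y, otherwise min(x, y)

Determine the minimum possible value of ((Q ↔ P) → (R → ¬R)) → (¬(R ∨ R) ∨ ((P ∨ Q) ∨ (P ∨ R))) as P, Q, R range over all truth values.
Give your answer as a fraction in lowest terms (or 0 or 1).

1/3

Take P = 0, Q = 1/3, R = 1/3:
Q ↔ P = 1/3 ↔ 0 = 0
¬R = ¬1/3 = 0
R → ¬R = 1/3 → 0 = 0
(Q ↔ P) → (R → ¬R) = 0 → 0 = 1
R ∨ R = 1/3 ∨ 1/3 = 1/3
¬(R ∨ R) = ¬1/3 = 0
P ∨ Q = 0 ∨ 1/3 = 1/3
P ∨ R = 0 ∨ 1/3 = 1/3
(P ∨ Q) ∨ (P ∨ R) = 1/3 ∨ 1/3 = 1/3
¬(R ∨ R) ∨ ((P ∨ Q) ∨ (P ∨ R)) = 0 ∨ 1/3 = 1/3
((Q ↔ P) → (R → ¬R)) → (¬(R ∨ R) ∨ ((P ∨ Q) ∨ (P ∨ R))) = 1 → 1/3 = 1/3
No assignment yields a value below 1/3, so this is the minimum.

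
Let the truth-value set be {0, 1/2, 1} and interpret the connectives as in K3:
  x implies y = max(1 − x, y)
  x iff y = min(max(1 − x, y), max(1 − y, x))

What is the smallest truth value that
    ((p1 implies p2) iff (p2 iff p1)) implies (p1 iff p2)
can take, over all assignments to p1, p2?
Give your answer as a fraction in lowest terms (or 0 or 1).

0

Take p1 = 1, p2 = 0:
p1 implies p2 = 1 implies 0 = 0
p2 iff p1 = 0 iff 1 = 0
(p1 implies p2) iff (p2 iff p1) = 0 iff 0 = 1
p1 iff p2 = 1 iff 0 = 0
((p1 implies p2) iff (p2 iff p1)) implies (p1 iff p2) = 1 implies 0 = 0
No assignment yields a value below 0, so this is the minimum.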